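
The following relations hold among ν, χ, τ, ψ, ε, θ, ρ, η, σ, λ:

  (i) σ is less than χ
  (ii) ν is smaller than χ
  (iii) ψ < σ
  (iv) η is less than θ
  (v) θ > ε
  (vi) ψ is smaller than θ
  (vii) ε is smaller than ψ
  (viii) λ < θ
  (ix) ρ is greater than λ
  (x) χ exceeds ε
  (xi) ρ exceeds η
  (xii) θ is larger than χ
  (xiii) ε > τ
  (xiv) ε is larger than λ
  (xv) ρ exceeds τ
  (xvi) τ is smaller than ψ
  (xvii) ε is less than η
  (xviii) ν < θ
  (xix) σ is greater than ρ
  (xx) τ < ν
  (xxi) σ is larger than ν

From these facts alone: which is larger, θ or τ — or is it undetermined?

θ

Link the given pairs in sequence: τ < ε; ε < η; η < ρ; ρ < σ; σ < χ; χ < θ.
Together: τ < ε < η < ρ < σ < χ < θ.
So θ is larger.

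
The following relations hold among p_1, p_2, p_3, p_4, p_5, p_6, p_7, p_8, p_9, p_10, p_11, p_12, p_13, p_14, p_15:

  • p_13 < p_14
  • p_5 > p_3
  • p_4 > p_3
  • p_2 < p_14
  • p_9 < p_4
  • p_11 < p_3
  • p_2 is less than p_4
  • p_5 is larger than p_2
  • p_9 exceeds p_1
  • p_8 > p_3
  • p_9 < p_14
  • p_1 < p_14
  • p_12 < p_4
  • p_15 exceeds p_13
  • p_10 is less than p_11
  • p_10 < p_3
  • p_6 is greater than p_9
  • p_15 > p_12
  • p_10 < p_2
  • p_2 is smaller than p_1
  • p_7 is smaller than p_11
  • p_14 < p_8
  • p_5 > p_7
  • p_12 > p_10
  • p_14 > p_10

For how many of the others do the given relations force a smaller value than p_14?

5

The elements the relations force below p_14 are p_10, p_2, p_1, p_13, p_9 — no chain reaches any other.
That is 5.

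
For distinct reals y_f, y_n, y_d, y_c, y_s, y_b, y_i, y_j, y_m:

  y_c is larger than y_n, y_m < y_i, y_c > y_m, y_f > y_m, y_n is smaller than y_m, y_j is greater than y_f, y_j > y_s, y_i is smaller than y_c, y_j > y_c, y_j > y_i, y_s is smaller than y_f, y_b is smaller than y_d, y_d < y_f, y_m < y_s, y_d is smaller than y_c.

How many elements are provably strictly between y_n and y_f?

2

The relations place y_n below y_f. An element lies strictly between them when it is forced above y_n and also forced below y_f.
Above y_n: {y_m, y_s, y_i, y_c, y_j}. Below y_f: {y_m, y_s, y_b, y_d}.
Intersection: {y_m, y_s} — 2.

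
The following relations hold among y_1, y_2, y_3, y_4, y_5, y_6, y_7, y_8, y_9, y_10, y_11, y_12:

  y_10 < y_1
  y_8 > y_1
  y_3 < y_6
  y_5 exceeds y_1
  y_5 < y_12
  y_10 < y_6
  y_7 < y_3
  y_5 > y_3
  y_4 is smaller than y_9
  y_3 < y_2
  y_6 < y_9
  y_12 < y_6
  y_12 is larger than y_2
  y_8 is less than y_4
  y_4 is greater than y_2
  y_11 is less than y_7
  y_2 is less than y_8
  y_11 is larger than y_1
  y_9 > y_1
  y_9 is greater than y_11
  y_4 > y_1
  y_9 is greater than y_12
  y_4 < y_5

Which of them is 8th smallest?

Chaining the given pairs: y_10 < y_1 < y_11 < y_7 < y_3 < y_2 < y_8 < y_4 < y_5 < y_12 < y_6 < y_9.
The 8th smallest is y_4.

y_4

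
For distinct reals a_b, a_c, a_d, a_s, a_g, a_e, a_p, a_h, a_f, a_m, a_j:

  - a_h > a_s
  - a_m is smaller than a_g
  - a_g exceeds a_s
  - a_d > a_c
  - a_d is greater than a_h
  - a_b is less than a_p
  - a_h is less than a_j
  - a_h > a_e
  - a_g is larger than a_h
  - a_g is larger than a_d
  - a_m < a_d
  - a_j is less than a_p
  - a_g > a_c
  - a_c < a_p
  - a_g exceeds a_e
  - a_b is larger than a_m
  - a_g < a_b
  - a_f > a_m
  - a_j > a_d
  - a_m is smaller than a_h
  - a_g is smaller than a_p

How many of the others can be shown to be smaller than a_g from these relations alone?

6

The elements the relations force below a_g are a_e, a_s, a_m, a_c, a_h, a_d — no chain reaches any other.
That is 6.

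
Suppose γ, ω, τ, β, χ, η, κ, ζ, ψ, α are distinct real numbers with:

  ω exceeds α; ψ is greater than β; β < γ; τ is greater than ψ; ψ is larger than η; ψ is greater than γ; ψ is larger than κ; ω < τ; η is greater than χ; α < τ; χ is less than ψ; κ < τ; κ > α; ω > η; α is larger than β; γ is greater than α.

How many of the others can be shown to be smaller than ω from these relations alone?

The elements the relations force below ω are χ, β, α, η — no chain reaches any other.
That is 4.

4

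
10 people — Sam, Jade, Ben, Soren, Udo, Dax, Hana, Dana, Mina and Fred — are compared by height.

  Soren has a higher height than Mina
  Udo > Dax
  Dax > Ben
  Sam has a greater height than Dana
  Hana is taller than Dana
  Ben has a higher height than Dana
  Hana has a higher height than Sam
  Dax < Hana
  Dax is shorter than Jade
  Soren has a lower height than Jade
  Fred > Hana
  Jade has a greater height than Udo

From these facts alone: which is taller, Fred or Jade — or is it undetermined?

undetermined

Following every chain through Fred: below Fred we get Dana, Ben, Sam, Dax, Hana.
Jade is not reached, and no chain runs the other way from Jade to Fred.
So the given relations leave the order of Fred and Jade undetermined.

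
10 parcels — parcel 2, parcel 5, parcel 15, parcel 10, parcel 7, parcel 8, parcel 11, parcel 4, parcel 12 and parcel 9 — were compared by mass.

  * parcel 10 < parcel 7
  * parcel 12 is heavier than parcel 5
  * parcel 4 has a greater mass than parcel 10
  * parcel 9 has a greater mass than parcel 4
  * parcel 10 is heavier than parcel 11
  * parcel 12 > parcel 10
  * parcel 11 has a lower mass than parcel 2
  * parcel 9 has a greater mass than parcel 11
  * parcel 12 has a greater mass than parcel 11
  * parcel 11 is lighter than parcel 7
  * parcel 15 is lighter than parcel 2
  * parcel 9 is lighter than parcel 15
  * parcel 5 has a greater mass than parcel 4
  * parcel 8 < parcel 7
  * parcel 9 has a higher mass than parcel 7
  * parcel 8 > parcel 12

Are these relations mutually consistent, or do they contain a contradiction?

consistent

Every relation is compatible with parcel 11 < parcel 10 < parcel 4 < parcel 5 < parcel 12 < parcel 8 < parcel 7 < parcel 9 < parcel 15 < parcel 2; the set is consistent.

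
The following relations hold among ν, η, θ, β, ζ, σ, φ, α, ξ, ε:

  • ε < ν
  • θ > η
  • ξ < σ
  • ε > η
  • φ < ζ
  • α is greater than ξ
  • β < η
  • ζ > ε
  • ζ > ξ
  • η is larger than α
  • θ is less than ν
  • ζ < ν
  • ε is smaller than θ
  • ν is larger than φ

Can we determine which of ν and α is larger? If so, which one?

ν

α < η and η < ε give α < ε.
Then ε < ζ extends the chain to ζ.
Then ζ < ν extends the chain to ν.
So ν is larger.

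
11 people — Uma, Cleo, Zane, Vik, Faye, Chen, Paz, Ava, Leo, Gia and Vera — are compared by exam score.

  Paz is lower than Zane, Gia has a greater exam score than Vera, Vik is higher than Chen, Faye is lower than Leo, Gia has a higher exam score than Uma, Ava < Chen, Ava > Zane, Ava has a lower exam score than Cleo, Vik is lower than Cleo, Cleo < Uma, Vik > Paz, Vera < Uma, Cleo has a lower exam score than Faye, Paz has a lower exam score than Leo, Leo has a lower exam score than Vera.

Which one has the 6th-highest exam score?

Piecing the relations together gives one ordering: Paz < Zane < Ava < Chen < Vik < Cleo < Faye < Leo < Vera < Uma < Gia.
Counting 6 from the largest end gives Cleo.

Cleo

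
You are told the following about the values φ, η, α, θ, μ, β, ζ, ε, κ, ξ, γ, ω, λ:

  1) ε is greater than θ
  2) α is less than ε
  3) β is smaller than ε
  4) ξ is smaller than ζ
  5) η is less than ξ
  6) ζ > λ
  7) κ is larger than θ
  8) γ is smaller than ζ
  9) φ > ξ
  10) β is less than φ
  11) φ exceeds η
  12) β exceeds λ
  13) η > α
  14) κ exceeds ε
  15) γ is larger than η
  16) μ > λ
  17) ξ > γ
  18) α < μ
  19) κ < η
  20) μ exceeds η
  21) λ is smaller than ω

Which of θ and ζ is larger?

ζ

Link the given pairs in sequence: θ < ε; ε < κ; κ < η; η < γ; γ < ξ; ξ < ζ.
Together: θ < ε < κ < η < γ < ξ < ζ.
So θ < ζ; ζ is the larger of the two.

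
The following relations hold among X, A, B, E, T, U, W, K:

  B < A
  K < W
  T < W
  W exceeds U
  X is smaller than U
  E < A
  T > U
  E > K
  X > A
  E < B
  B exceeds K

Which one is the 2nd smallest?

Chaining the given pairs: K < E < B < A < X < U < T < W.
The 2nd smallest is E.

E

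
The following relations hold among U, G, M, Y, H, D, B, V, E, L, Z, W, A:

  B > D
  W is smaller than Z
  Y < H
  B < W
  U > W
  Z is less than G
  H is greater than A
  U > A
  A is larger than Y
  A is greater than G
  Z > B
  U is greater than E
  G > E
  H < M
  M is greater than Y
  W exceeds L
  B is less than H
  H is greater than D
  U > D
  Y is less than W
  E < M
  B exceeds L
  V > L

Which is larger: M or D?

Link the given pairs in sequence: D < B; B < W; W < Z; Z < G; G < A; A < H; H < M.
Chaining these gives D < B < W < Z < G < A < H < M.
So D < M; M is the larger of the two.

M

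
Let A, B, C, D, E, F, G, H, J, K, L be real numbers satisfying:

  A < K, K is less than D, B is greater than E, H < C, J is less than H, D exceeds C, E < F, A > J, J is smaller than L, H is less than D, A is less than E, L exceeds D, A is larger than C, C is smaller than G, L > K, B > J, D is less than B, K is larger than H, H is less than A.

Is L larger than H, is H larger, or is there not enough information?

H < C < A < K < D < L, by transitivity through C, A, K, D.
So L is larger.

L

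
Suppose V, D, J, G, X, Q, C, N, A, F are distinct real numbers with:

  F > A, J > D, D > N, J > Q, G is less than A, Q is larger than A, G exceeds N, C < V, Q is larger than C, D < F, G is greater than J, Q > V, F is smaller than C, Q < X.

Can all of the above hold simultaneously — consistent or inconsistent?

Chaining the given relations yields J < G < A < F < C < V < Q, so J < Q. But one relation states Q < J. These cannot both hold.

inconsistent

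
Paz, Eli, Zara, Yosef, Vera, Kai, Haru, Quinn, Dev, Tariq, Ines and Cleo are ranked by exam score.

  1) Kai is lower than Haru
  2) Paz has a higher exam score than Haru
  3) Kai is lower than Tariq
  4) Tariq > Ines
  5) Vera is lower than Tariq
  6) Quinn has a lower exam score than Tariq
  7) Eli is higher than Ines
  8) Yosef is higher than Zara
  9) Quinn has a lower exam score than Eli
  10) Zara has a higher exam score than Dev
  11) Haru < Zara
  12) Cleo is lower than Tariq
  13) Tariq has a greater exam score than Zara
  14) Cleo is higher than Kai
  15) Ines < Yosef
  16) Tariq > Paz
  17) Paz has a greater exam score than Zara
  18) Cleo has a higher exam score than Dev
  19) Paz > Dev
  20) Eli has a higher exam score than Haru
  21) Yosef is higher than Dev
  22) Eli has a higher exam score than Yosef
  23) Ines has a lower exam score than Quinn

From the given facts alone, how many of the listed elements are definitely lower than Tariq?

Directly below Tariq: Ines, Kai, Quinn, Vera, Cleo, Zara, Paz.
One step further: Dev, Haru (9 so far).
Nothing else is reachable below Tariq; 9 in all.

9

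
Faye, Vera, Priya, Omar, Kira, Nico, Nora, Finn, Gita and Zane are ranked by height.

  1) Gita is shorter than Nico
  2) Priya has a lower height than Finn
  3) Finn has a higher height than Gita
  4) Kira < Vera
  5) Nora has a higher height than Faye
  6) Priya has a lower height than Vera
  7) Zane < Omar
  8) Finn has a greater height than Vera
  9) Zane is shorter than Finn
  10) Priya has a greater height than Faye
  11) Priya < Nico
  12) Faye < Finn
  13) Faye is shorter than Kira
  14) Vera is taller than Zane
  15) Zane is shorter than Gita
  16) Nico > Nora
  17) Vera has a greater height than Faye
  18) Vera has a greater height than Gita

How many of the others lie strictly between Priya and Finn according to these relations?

1

Chaining upward from Priya reaches: Vera, Nico.
Chaining downward from Finn reaches: Faye, Zane, Kira, Gita, Vera.
Strictly between Priya and Finn are those in both lists: Vera — 1 element.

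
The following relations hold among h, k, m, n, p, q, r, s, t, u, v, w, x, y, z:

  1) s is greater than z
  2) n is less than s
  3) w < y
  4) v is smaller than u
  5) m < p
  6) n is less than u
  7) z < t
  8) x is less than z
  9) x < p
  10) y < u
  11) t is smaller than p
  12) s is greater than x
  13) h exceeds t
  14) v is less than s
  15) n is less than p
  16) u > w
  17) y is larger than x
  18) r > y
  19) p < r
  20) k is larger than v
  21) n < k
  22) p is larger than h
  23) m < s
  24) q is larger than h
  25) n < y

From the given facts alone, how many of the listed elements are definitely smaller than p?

Directly below p: n, x, t, h, m.
One step further: z (6 so far).
No other element is forced below p by the given relations, so the count is 6.

6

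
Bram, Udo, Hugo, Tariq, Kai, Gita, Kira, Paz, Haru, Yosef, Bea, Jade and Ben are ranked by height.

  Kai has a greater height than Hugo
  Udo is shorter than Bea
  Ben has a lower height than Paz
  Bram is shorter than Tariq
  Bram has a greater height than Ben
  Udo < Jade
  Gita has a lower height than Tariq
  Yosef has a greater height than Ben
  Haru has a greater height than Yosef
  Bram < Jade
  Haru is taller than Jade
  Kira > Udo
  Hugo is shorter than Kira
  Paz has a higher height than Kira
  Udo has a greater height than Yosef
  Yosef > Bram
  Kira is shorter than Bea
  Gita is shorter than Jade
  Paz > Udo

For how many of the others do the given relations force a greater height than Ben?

From Ben the given relations immediately reach Bram, Yosef, Paz.
From those, Udo, Tariq, Jade, Haru — 7 in total.
From those, Kira, Bea — 9 in total.
No other element is forced above Ben by the given relations, so the count is 9.

9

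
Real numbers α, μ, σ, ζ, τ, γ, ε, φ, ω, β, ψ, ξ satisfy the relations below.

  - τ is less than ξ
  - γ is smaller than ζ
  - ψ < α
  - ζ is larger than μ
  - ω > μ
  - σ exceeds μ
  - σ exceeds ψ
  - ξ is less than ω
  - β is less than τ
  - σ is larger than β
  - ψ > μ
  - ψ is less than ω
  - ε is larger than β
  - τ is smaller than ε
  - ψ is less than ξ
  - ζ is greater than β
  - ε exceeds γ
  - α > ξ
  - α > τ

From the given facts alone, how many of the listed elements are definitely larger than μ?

6

The elements the relations force above μ are ψ, σ, ξ, α, ω, ζ — no chain reaches any other.
That is 6.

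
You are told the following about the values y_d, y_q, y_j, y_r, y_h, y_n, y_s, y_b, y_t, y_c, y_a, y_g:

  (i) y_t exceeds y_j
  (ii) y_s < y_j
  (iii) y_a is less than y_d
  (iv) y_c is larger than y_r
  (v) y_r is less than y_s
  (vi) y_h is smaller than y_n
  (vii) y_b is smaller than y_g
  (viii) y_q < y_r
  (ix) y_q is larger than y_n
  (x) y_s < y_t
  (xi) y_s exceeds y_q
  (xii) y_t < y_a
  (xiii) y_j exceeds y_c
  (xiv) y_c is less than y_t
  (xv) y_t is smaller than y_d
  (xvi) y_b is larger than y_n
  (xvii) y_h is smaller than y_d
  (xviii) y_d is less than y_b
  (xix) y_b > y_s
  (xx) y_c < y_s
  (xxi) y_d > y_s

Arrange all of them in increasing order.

Nothing is placed below y_h, so it is least; from there y_h < y_n; y_n < y_q; y_q < y_r; y_r < y_c; y_c < y_s; y_s < y_j; y_j < y_t; y_t < y_a; y_a < y_d; y_d < y_b; y_b < y_g, each given directly.

y_h < y_n < y_q < y_r < y_c < y_s < y_j < y_t < y_a < y_d < y_b < y_g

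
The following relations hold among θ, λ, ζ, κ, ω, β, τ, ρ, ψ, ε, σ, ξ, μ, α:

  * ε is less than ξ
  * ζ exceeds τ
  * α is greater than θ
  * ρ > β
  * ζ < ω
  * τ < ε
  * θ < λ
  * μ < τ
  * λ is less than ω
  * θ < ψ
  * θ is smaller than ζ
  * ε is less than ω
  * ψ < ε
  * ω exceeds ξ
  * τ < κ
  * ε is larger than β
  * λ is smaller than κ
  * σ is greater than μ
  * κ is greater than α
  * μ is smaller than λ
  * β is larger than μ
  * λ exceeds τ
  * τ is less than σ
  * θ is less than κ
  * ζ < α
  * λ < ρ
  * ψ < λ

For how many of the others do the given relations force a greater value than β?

4

The elements the relations force above β are ε, ξ, ρ, ω — no chain reaches any other.
That is 4.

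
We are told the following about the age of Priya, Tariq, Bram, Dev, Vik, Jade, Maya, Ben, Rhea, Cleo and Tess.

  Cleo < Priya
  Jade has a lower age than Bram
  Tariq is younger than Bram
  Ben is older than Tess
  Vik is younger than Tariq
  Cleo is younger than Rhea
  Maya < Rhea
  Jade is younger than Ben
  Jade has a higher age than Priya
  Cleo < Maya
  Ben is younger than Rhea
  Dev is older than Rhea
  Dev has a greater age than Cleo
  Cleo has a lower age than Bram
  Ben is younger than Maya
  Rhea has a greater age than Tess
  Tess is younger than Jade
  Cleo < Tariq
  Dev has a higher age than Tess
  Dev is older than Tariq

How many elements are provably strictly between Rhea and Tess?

3

The relations place Tess below Rhea. An element lies strictly between them when it is forced above Tess and also forced below Rhea.
Above Tess: {Jade, Ben, Maya, Bram, Dev}. Below Rhea: {Cleo, Priya, Jade, Ben, Maya}.
Intersection: {Jade, Ben, Maya} — 3.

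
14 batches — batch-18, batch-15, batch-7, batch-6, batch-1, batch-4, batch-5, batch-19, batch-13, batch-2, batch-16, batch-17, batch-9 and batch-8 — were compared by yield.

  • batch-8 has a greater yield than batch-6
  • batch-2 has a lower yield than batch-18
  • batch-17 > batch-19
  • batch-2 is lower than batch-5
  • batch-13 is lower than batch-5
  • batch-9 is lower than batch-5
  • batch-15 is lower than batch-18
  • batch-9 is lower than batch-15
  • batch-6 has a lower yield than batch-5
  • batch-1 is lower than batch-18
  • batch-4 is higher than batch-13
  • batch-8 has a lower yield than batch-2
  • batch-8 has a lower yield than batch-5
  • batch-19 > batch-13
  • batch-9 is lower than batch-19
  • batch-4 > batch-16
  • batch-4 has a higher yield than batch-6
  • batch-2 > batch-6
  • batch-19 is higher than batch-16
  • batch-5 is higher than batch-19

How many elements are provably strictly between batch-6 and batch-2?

The relations place batch-6 below batch-2. An element lies strictly between them when it is forced above batch-6 and also forced below batch-2.
Above batch-6: {batch-4, batch-8, batch-18, batch-5}. Below batch-2: {batch-8}.
Intersection: {batch-8} — 1.

1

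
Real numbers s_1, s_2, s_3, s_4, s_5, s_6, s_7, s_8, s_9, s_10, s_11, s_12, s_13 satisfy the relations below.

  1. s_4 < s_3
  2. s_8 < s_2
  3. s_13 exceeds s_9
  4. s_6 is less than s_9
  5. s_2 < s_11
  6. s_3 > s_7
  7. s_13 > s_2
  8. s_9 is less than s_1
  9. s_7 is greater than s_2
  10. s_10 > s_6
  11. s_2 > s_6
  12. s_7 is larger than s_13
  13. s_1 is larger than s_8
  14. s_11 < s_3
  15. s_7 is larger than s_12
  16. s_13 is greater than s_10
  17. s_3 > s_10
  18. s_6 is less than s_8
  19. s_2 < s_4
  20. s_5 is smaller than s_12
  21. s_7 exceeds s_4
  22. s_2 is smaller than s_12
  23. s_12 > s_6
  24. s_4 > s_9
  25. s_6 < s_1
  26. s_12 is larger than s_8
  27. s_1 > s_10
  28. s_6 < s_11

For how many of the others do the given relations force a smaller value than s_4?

From s_4 the given relations immediately reach s_2, s_9.
From those, s_6, s_8 — 4 in total.
No other element is forced below s_4 by the given relations, so the count is 4.

4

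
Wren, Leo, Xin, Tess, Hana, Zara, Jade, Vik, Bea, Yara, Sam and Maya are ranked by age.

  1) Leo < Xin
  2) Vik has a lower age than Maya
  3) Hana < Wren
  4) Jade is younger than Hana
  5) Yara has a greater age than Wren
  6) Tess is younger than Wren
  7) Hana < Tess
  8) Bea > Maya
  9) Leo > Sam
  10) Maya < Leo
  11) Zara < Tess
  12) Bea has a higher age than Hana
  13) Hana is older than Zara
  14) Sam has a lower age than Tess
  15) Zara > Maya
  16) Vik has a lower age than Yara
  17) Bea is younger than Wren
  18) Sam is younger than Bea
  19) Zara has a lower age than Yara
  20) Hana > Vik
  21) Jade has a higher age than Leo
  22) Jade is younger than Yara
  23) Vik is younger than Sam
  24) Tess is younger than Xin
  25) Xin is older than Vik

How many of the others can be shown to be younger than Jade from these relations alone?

Directly below Jade: Leo.
One step further: Maya, Sam (3 so far).
One step further: Vik (4 so far).
Nothing else is reachable below Jade; 4 in all.

4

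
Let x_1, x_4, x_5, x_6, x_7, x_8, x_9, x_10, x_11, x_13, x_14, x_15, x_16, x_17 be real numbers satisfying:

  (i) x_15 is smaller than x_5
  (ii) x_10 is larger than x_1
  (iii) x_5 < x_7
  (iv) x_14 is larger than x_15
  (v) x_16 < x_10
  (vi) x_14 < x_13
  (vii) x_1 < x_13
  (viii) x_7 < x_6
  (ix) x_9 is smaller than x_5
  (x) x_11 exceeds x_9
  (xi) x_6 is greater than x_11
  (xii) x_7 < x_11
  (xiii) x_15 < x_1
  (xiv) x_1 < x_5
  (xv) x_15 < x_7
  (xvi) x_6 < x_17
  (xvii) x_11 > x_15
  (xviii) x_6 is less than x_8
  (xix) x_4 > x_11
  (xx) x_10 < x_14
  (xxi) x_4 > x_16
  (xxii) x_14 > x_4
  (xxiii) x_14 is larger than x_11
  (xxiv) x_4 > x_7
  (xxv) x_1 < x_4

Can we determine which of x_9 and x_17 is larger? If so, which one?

Link the given pairs in sequence: x_9 < x_5; x_5 < x_7; x_7 < x_11; x_11 < x_6; x_6 < x_17.
Together: x_9 < x_5 < x_7 < x_11 < x_6 < x_17.
So x_17 is larger.

x_17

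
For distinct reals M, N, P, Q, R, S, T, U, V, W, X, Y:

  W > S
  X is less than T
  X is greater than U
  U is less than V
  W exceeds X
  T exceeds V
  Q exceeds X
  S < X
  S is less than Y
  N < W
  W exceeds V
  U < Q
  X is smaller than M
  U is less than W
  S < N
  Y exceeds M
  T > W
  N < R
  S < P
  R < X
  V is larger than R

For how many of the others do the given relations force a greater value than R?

Directly above R: X, V.
One step further: W, M, Q, T (6 so far).
One step further: Y (7 so far).
Nothing else is reachable above R; 7 in all.

7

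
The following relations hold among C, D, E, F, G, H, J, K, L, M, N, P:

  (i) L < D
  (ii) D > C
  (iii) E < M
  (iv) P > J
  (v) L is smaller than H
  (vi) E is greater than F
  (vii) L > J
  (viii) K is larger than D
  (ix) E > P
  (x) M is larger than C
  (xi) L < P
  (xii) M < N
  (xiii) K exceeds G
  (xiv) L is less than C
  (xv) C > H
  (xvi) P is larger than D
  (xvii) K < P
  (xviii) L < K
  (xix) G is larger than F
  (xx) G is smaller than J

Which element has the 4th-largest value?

Piecing the relations together gives one ordering: F < G < J < L < H < C < D < K < P < E < M < N.
Counting 4 from the largest end gives P.

P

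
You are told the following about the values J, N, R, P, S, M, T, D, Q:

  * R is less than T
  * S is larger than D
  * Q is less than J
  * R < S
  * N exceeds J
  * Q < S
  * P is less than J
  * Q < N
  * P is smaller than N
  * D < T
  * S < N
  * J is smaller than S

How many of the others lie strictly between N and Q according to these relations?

Chaining upward from Q reaches: J, S.
Chaining downward from N reaches: D, R, P, J, S.
Strictly between Q and N are those in both lists: J, S — 2 elements.

2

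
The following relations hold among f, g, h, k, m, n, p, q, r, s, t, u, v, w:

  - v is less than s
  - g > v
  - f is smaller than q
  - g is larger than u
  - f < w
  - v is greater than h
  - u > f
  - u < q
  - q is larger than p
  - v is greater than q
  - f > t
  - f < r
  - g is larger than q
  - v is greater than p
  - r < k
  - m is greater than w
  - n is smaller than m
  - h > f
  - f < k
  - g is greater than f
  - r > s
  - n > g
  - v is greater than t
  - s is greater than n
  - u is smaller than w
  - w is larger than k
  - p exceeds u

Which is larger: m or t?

m

The relevant relations are t < f; f < u; u < p; p < q; q < v; v < g; g < n; n < s; s < r; r < k; k < w; w < m.
Chaining these gives t < f < u < p < q < v < g < n < s < r < k < w < m.
So t < m; m is the larger of the two.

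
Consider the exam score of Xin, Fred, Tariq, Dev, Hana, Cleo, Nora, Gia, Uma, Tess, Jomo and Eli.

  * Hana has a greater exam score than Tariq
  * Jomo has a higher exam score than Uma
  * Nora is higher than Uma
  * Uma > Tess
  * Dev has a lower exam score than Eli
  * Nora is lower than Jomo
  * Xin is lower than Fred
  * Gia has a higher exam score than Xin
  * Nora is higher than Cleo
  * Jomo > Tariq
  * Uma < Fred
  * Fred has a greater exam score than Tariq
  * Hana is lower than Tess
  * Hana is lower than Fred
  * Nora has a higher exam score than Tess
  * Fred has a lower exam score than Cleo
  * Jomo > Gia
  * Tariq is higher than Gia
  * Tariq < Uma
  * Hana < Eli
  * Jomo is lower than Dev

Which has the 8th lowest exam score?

Cleo

Piecing the relations together gives one ordering: Xin < Gia < Tariq < Hana < Tess < Uma < Fred < Cleo < Nora < Jomo < Dev < Eli.
The 8th smallest is Cleo.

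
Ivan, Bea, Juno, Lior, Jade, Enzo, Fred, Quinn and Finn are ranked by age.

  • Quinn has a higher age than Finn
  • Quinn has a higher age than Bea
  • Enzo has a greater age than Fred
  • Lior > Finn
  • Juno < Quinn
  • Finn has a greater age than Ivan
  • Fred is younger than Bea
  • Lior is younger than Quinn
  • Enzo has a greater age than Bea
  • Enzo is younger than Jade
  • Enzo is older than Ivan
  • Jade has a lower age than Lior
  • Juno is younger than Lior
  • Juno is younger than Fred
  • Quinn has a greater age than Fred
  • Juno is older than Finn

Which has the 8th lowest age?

Piecing the relations together gives one ordering: Ivan < Finn < Juno < Fred < Bea < Enzo < Jade < Lior < Quinn.
Counting 8 from the smallest end gives Lior.

Lior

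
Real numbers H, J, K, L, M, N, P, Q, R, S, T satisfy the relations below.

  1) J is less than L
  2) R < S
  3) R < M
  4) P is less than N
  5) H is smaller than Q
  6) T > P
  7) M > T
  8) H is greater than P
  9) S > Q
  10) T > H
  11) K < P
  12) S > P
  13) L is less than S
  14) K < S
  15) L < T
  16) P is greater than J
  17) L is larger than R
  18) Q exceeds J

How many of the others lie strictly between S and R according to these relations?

1

The relations place R below S. An element lies strictly between them when it is forced above R and also forced below S.
Above R: {L, T, M}. Below S: {J, K, L, P, H, Q}.
Intersection: {L} — 1.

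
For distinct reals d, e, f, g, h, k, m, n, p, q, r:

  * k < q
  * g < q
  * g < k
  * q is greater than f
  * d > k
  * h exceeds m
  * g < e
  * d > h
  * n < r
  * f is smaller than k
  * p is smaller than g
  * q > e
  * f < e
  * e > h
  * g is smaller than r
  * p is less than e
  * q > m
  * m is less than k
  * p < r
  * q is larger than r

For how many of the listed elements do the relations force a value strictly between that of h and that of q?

Chaining upward from h reaches: d, e.
Chaining downward from q reaches: p, m, g, f, n, r, k, e.
Strictly between h and q are those in both lists: e — 1 element.

1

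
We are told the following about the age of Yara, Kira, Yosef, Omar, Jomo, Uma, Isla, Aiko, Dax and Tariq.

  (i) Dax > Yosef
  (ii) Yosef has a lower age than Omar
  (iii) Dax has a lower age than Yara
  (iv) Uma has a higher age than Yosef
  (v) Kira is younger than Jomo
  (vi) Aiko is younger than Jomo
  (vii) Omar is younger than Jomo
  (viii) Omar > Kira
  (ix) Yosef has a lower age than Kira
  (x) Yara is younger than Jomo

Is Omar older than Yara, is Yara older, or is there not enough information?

undetermined

Following every chain through Yara: above Yara we get Jomo; below Yara we get Yosef, Dax.
Omar is not reached, and no chain runs the other way from Omar to Yara.
So the given relations leave the order of Yara and Omar undetermined.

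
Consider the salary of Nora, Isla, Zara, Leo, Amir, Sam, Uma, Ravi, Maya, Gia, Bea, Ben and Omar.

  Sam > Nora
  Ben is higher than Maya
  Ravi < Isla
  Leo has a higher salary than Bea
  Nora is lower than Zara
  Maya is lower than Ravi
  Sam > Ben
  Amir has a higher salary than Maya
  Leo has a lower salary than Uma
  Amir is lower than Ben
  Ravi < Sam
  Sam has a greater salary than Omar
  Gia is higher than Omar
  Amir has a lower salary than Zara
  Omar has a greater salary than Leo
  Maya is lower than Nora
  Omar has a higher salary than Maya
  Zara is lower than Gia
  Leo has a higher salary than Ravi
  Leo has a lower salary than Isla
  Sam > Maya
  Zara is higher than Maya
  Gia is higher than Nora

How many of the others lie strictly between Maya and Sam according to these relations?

Chaining upward from Maya reaches: Nora, Ravi, Amir, Leo, Omar, Uma, Zara, Ben, Gia, Isla.
Chaining downward from Sam reaches: Nora, Bea, Ravi, Amir, Leo, Omar, Ben.
Strictly between Maya and Sam are those in both lists: Nora, Ravi, Amir, Leo, Omar, Ben — 6 elements.

6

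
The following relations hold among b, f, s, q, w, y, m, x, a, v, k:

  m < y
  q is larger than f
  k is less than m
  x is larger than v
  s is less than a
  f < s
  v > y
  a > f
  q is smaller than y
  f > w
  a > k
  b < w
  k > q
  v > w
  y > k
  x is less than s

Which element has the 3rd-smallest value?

f

Chaining the given pairs: b < w < f < q < k < m < y < v < x < s < a.
The 3rd smallest is f.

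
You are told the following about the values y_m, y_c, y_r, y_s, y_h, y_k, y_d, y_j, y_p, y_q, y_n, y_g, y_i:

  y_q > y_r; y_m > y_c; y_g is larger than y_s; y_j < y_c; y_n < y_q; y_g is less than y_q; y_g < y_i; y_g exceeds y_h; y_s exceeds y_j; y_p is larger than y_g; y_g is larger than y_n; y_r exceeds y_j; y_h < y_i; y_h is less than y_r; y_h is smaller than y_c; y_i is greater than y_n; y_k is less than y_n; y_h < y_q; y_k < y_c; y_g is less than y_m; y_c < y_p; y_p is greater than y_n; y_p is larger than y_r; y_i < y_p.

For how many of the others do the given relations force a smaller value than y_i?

From y_i the given relations immediately reach y_h, y_n, y_g.
From those, y_k, y_s — 5 in total.
From those, y_j — 6 in total.
Nothing else is reachable below y_i; 6 in all.

6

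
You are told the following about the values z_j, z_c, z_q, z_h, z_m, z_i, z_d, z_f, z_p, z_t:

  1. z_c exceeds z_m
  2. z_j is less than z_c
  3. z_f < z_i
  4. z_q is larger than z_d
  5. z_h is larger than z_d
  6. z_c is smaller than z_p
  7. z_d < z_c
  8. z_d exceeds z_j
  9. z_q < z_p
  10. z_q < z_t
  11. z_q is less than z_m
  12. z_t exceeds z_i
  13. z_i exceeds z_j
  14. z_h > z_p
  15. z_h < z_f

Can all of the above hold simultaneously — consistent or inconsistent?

The single ordering z_j < z_d < z_q < z_m < z_c < z_p < z_h < z_f < z_i < z_t satisfies every listed relation, so no contradiction arises.

consistent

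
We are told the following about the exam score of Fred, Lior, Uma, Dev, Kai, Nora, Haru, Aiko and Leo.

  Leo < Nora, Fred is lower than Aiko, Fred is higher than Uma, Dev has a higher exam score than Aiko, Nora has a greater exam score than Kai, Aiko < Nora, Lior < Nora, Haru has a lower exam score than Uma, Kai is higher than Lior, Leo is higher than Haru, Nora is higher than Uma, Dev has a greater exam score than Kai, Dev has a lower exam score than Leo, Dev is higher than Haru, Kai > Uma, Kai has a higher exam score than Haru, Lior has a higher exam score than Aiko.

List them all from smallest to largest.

The consecutive links are each given: Haru < Uma; Uma < Fred; Fred < Aiko; Aiko < Lior; Lior < Kai; Kai < Dev; Dev < Leo; Leo < Nora.

Haru < Uma < Fred < Aiko < Lior < Kai < Dev < Leo < Nora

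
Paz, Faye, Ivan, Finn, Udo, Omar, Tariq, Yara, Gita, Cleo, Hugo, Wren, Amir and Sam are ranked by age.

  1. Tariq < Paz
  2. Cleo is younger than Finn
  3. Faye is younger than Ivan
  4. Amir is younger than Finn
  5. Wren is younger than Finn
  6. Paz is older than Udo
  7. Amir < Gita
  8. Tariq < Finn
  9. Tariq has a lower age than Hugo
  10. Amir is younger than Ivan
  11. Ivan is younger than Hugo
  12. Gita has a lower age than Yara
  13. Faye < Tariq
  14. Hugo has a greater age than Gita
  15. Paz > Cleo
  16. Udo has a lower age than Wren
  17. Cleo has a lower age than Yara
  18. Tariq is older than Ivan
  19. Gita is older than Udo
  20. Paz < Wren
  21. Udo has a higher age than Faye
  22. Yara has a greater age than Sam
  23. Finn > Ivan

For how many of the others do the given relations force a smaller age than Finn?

The elements the relations force below Finn are Faye, Cleo, Amir, Udo, Ivan, Tariq, Paz, Wren — no chain reaches any other.
That is 8.

8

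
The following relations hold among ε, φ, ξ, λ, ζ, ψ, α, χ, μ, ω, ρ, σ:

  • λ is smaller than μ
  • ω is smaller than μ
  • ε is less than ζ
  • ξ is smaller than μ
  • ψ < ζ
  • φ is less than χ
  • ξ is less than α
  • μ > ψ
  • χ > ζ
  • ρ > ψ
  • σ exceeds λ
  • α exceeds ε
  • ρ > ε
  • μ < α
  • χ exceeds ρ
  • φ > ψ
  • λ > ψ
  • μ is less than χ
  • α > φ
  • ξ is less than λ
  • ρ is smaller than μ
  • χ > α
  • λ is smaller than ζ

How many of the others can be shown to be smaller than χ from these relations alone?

Directly below χ: ρ, μ, ζ, φ, α.
One step further: ω, ψ, ξ, ε, λ (10 so far).
No other element is forced below χ by the given relations, so the count is 10.

10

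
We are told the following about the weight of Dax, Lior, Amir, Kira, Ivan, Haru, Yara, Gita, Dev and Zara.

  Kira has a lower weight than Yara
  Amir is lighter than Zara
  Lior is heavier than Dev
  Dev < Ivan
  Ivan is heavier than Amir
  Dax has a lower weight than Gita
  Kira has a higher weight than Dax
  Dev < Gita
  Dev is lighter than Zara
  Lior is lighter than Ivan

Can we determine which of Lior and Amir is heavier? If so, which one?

Following every chain through Amir: above Amir we get Ivan, Zara.
Lior is not reached, and no chain runs the other way from Lior to Amir.
So the given relations leave the order of Amir and Lior undetermined.

undetermined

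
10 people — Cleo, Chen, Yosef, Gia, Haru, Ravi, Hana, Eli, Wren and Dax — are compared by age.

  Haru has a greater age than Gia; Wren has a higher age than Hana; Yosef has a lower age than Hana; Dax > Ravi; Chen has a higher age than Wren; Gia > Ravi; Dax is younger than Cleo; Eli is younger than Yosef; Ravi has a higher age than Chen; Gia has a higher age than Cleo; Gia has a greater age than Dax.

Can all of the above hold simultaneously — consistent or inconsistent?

consistent

The single ordering Eli < Yosef < Hana < Wren < Chen < Ravi < Dax < Cleo < Gia < Haru satisfies every listed relation, so no contradiction arises.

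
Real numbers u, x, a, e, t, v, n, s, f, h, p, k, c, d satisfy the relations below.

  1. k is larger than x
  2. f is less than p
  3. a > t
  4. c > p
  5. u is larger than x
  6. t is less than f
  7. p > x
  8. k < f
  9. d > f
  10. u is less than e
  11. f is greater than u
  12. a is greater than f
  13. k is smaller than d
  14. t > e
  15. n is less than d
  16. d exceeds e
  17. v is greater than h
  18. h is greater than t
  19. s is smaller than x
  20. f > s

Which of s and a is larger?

a

s < x and x < u give s < u.
With u < e: s < x < u < e.
With e < t: s < x < u < e < t.
Then t < f extends the chain to f.
With f < a: s < x < u < e < t < f < a.
So s < a; a is the larger of the two.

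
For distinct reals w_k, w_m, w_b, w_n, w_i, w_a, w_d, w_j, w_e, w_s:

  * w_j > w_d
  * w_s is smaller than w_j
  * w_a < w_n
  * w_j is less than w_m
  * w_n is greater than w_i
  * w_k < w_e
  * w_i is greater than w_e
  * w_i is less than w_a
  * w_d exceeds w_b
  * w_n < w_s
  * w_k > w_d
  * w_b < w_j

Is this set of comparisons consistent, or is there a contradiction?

consistent

The single ordering w_b < w_d < w_k < w_e < w_i < w_a < w_n < w_s < w_j < w_m satisfies every listed relation, so no contradiction arises.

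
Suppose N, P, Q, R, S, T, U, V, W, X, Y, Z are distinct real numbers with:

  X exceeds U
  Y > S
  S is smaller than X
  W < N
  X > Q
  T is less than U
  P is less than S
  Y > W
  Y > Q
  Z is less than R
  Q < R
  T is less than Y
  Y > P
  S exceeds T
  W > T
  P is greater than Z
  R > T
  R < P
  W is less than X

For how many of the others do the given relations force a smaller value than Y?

From Y the given relations immediately reach T, Q, W, P, S.
From those, Z, R — 7 in total.
No other element is forced below Y by the given relations, so the count is 7.

7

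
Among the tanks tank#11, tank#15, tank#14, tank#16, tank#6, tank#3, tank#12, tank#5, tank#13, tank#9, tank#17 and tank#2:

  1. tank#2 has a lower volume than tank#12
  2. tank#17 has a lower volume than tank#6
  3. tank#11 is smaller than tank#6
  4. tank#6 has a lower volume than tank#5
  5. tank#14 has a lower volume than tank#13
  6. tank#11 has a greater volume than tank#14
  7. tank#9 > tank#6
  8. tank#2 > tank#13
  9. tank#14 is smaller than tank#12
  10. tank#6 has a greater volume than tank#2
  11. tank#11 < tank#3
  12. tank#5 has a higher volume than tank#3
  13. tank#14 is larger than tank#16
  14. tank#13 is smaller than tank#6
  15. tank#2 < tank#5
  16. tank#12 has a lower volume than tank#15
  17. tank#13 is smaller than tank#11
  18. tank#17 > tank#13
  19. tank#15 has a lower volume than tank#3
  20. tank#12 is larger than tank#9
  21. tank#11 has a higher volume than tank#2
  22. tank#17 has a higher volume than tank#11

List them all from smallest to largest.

The consecutive links are each given: tank#16 < tank#14; tank#14 < tank#13; tank#13 < tank#2; tank#2 < tank#11; tank#11 < tank#17; tank#17 < tank#6; tank#6 < tank#9; tank#9 < tank#12; tank#12 < tank#15; tank#15 < tank#3; tank#3 < tank#5.

tank#16 < tank#14 < tank#13 < tank#2 < tank#11 < tank#17 < tank#6 < tank#9 < tank#12 < tank#15 < tank#3 < tank#5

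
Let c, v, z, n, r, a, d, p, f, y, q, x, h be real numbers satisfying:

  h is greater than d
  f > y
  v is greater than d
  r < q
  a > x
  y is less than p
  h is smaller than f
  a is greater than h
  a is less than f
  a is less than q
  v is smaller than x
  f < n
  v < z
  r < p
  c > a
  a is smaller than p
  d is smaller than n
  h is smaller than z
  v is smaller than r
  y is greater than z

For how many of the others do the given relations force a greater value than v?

10

The elements the relations force above v are r, z, x, y, a, q, c, f, n, p — no chain reaches any other.
That is 10.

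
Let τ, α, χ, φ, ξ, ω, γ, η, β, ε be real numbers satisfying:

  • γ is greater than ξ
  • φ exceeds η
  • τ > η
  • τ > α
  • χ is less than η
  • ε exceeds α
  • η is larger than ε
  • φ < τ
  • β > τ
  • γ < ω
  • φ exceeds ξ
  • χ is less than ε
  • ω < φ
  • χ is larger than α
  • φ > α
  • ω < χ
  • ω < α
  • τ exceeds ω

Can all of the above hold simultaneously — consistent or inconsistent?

consistent

Every relation is compatible with ξ < γ < ω < α < χ < ε < η < φ < τ < β; the set is consistent.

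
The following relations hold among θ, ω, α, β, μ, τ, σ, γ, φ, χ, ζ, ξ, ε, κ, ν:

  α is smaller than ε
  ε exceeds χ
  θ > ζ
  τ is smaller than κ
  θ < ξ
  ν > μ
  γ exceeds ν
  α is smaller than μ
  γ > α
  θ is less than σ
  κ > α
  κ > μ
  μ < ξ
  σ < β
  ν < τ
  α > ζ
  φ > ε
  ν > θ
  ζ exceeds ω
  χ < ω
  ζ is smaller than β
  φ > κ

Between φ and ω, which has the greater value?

φ

The relevant relations are ω < ζ; ζ < α; α < μ; μ < ν; ν < τ; τ < κ; κ < φ.
Chaining these gives ω < ζ < α < μ < ν < τ < κ < φ.
So ω < φ; φ is the larger of the two.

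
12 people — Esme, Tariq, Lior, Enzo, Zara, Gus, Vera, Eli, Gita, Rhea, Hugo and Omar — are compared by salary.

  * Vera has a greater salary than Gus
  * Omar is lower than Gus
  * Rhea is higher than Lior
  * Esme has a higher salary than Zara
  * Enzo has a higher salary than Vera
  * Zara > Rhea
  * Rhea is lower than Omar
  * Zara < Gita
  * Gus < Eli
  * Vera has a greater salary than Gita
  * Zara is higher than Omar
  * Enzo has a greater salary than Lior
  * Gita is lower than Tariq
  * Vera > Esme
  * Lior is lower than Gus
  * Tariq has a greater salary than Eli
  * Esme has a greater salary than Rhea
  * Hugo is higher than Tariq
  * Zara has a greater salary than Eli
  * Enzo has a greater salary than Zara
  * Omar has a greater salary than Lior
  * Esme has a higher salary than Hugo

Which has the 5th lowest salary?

Eli

The consecutive relations fix a unique order: Lior < Rhea < Omar < Gus < Eli < Zara < Gita < Tariq < Hugo < Esme < Vera < Enzo.
Counting 5 from the smallest end gives Eli.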